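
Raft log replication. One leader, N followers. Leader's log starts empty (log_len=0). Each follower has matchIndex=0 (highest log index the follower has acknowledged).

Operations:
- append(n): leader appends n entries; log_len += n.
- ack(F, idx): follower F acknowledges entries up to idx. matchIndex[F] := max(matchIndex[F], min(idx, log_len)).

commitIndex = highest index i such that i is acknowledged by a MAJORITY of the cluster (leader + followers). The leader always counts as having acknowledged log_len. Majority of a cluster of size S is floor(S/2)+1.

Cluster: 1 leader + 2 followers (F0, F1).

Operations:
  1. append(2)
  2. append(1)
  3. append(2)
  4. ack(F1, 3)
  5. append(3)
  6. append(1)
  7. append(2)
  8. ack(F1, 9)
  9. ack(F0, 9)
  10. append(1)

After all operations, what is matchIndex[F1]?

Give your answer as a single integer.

Answer: 9

Derivation:
Op 1: append 2 -> log_len=2
Op 2: append 1 -> log_len=3
Op 3: append 2 -> log_len=5
Op 4: F1 acks idx 3 -> match: F0=0 F1=3; commitIndex=3
Op 5: append 3 -> log_len=8
Op 6: append 1 -> log_len=9
Op 7: append 2 -> log_len=11
Op 8: F1 acks idx 9 -> match: F0=0 F1=9; commitIndex=9
Op 9: F0 acks idx 9 -> match: F0=9 F1=9; commitIndex=9
Op 10: append 1 -> log_len=12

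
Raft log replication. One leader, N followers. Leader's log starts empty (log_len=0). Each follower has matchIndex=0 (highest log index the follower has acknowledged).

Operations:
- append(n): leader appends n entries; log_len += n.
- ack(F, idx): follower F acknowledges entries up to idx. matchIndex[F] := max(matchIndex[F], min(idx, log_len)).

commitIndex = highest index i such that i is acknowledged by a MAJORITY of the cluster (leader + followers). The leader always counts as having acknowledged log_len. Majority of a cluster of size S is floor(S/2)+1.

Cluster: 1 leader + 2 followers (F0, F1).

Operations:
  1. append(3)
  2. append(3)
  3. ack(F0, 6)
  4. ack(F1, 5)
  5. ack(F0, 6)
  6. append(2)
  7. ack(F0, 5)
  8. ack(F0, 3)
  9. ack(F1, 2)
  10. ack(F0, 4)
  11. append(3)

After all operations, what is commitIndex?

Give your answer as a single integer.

Answer: 6

Derivation:
Op 1: append 3 -> log_len=3
Op 2: append 3 -> log_len=6
Op 3: F0 acks idx 6 -> match: F0=6 F1=0; commitIndex=6
Op 4: F1 acks idx 5 -> match: F0=6 F1=5; commitIndex=6
Op 5: F0 acks idx 6 -> match: F0=6 F1=5; commitIndex=6
Op 6: append 2 -> log_len=8
Op 7: F0 acks idx 5 -> match: F0=6 F1=5; commitIndex=6
Op 8: F0 acks idx 3 -> match: F0=6 F1=5; commitIndex=6
Op 9: F1 acks idx 2 -> match: F0=6 F1=5; commitIndex=6
Op 10: F0 acks idx 4 -> match: F0=6 F1=5; commitIndex=6
Op 11: append 3 -> log_len=11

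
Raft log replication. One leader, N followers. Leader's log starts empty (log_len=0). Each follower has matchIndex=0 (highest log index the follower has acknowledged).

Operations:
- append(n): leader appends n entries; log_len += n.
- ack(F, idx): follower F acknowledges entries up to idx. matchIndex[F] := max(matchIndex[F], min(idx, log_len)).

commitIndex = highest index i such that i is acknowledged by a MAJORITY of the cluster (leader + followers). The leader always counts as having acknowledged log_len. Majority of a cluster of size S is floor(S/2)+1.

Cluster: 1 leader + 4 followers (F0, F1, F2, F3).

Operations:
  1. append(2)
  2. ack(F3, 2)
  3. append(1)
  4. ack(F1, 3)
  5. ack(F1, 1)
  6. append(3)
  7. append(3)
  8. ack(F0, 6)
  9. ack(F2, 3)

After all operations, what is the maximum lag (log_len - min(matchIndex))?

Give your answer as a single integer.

Op 1: append 2 -> log_len=2
Op 2: F3 acks idx 2 -> match: F0=0 F1=0 F2=0 F3=2; commitIndex=0
Op 3: append 1 -> log_len=3
Op 4: F1 acks idx 3 -> match: F0=0 F1=3 F2=0 F3=2; commitIndex=2
Op 5: F1 acks idx 1 -> match: F0=0 F1=3 F2=0 F3=2; commitIndex=2
Op 6: append 3 -> log_len=6
Op 7: append 3 -> log_len=9
Op 8: F0 acks idx 6 -> match: F0=6 F1=3 F2=0 F3=2; commitIndex=3
Op 9: F2 acks idx 3 -> match: F0=6 F1=3 F2=3 F3=2; commitIndex=3

Answer: 7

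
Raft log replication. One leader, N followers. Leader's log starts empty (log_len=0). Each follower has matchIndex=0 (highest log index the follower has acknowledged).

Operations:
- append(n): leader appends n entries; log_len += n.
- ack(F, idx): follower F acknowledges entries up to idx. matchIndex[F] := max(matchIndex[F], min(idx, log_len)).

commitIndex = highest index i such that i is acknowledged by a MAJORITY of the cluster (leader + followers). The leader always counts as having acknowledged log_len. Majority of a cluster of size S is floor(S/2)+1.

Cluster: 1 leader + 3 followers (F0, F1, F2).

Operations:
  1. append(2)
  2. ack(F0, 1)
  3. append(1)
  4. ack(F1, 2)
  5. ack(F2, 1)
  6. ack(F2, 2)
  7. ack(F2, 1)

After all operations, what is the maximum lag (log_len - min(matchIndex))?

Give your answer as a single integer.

Answer: 2

Derivation:
Op 1: append 2 -> log_len=2
Op 2: F0 acks idx 1 -> match: F0=1 F1=0 F2=0; commitIndex=0
Op 3: append 1 -> log_len=3
Op 4: F1 acks idx 2 -> match: F0=1 F1=2 F2=0; commitIndex=1
Op 5: F2 acks idx 1 -> match: F0=1 F1=2 F2=1; commitIndex=1
Op 6: F2 acks idx 2 -> match: F0=1 F1=2 F2=2; commitIndex=2
Op 7: F2 acks idx 1 -> match: F0=1 F1=2 F2=2; commitIndex=2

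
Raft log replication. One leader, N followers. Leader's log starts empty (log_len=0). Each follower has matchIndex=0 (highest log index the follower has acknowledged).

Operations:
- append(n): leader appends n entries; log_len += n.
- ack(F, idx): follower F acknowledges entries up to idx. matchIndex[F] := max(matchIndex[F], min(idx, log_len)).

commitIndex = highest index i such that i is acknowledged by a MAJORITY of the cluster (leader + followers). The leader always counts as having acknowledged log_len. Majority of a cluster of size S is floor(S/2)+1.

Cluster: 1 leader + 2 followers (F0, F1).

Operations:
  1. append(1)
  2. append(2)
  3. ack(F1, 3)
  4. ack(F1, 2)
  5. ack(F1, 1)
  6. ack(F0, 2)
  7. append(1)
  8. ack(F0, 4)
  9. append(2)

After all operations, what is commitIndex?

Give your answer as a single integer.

Answer: 4

Derivation:
Op 1: append 1 -> log_len=1
Op 2: append 2 -> log_len=3
Op 3: F1 acks idx 3 -> match: F0=0 F1=3; commitIndex=3
Op 4: F1 acks idx 2 -> match: F0=0 F1=3; commitIndex=3
Op 5: F1 acks idx 1 -> match: F0=0 F1=3; commitIndex=3
Op 6: F0 acks idx 2 -> match: F0=2 F1=3; commitIndex=3
Op 7: append 1 -> log_len=4
Op 8: F0 acks idx 4 -> match: F0=4 F1=3; commitIndex=4
Op 9: append 2 -> log_len=6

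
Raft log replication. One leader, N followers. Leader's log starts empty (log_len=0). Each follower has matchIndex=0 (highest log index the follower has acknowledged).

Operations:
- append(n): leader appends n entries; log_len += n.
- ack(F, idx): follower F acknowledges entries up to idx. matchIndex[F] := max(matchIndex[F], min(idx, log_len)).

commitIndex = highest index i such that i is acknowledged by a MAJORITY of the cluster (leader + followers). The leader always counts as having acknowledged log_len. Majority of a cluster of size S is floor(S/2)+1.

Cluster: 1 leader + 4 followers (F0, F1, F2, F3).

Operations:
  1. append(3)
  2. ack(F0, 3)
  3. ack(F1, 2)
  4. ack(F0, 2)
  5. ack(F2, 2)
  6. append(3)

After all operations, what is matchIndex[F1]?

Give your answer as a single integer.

Op 1: append 3 -> log_len=3
Op 2: F0 acks idx 3 -> match: F0=3 F1=0 F2=0 F3=0; commitIndex=0
Op 3: F1 acks idx 2 -> match: F0=3 F1=2 F2=0 F3=0; commitIndex=2
Op 4: F0 acks idx 2 -> match: F0=3 F1=2 F2=0 F3=0; commitIndex=2
Op 5: F2 acks idx 2 -> match: F0=3 F1=2 F2=2 F3=0; commitIndex=2
Op 6: append 3 -> log_len=6

Answer: 2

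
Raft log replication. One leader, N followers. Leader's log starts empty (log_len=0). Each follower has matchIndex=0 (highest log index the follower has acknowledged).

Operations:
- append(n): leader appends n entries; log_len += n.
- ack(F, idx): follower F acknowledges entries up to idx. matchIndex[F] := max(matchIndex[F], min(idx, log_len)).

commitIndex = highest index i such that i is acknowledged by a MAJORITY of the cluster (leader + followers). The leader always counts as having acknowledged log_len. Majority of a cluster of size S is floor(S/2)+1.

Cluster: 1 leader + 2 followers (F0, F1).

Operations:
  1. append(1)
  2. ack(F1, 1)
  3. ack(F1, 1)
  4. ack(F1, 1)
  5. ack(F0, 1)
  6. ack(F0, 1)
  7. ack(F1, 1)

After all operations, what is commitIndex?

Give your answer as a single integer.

Op 1: append 1 -> log_len=1
Op 2: F1 acks idx 1 -> match: F0=0 F1=1; commitIndex=1
Op 3: F1 acks idx 1 -> match: F0=0 F1=1; commitIndex=1
Op 4: F1 acks idx 1 -> match: F0=0 F1=1; commitIndex=1
Op 5: F0 acks idx 1 -> match: F0=1 F1=1; commitIndex=1
Op 6: F0 acks idx 1 -> match: F0=1 F1=1; commitIndex=1
Op 7: F1 acks idx 1 -> match: F0=1 F1=1; commitIndex=1

Answer: 1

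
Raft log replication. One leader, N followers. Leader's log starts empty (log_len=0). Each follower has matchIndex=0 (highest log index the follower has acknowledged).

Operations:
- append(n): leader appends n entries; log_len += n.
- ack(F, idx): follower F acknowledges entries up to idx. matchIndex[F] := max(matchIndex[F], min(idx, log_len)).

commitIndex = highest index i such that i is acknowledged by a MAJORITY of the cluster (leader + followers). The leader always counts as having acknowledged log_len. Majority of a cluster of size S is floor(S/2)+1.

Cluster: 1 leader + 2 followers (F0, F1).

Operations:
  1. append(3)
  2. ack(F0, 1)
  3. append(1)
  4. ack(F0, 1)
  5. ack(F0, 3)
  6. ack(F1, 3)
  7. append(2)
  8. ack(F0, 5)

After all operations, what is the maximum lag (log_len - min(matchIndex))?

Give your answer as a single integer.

Op 1: append 3 -> log_len=3
Op 2: F0 acks idx 1 -> match: F0=1 F1=0; commitIndex=1
Op 3: append 1 -> log_len=4
Op 4: F0 acks idx 1 -> match: F0=1 F1=0; commitIndex=1
Op 5: F0 acks idx 3 -> match: F0=3 F1=0; commitIndex=3
Op 6: F1 acks idx 3 -> match: F0=3 F1=3; commitIndex=3
Op 7: append 2 -> log_len=6
Op 8: F0 acks idx 5 -> match: F0=5 F1=3; commitIndex=5

Answer: 3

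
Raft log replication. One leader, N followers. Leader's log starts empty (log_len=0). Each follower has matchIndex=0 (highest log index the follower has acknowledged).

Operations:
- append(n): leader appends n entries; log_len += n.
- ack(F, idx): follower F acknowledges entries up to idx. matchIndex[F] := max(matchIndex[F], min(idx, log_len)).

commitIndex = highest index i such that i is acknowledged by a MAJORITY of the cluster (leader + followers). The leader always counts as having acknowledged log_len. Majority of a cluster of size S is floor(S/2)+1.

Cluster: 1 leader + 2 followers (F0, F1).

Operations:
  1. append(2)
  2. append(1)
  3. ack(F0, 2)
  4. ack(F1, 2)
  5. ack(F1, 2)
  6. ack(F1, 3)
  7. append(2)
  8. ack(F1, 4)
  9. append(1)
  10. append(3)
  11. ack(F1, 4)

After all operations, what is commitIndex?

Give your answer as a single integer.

Answer: 4

Derivation:
Op 1: append 2 -> log_len=2
Op 2: append 1 -> log_len=3
Op 3: F0 acks idx 2 -> match: F0=2 F1=0; commitIndex=2
Op 4: F1 acks idx 2 -> match: F0=2 F1=2; commitIndex=2
Op 5: F1 acks idx 2 -> match: F0=2 F1=2; commitIndex=2
Op 6: F1 acks idx 3 -> match: F0=2 F1=3; commitIndex=3
Op 7: append 2 -> log_len=5
Op 8: F1 acks idx 4 -> match: F0=2 F1=4; commitIndex=4
Op 9: append 1 -> log_len=6
Op 10: append 3 -> log_len=9
Op 11: F1 acks idx 4 -> match: F0=2 F1=4; commitIndex=4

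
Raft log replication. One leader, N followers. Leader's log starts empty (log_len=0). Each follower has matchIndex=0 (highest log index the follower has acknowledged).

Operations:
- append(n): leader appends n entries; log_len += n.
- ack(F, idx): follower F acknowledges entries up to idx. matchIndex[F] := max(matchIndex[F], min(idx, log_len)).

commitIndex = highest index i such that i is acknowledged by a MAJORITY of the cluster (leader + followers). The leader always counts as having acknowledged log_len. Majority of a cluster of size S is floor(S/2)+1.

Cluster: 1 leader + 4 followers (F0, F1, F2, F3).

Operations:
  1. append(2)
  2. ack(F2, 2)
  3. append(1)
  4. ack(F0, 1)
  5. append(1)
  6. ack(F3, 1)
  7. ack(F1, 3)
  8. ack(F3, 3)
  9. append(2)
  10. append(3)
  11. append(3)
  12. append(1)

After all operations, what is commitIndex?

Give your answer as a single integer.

Answer: 3

Derivation:
Op 1: append 2 -> log_len=2
Op 2: F2 acks idx 2 -> match: F0=0 F1=0 F2=2 F3=0; commitIndex=0
Op 3: append 1 -> log_len=3
Op 4: F0 acks idx 1 -> match: F0=1 F1=0 F2=2 F3=0; commitIndex=1
Op 5: append 1 -> log_len=4
Op 6: F3 acks idx 1 -> match: F0=1 F1=0 F2=2 F3=1; commitIndex=1
Op 7: F1 acks idx 3 -> match: F0=1 F1=3 F2=2 F3=1; commitIndex=2
Op 8: F3 acks idx 3 -> match: F0=1 F1=3 F2=2 F3=3; commitIndex=3
Op 9: append 2 -> log_len=6
Op 10: append 3 -> log_len=9
Op 11: append 3 -> log_len=12
Op 12: append 1 -> log_len=13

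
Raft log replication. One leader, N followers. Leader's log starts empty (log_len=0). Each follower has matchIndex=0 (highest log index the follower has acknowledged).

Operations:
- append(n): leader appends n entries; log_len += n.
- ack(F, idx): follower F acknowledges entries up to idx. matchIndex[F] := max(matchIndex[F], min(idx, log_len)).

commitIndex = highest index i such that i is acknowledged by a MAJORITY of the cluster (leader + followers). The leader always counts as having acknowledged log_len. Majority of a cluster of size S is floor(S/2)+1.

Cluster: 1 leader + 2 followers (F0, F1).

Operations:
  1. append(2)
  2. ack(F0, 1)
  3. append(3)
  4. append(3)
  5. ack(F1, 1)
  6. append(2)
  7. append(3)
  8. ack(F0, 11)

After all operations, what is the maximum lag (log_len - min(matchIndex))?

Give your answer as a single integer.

Op 1: append 2 -> log_len=2
Op 2: F0 acks idx 1 -> match: F0=1 F1=0; commitIndex=1
Op 3: append 3 -> log_len=5
Op 4: append 3 -> log_len=8
Op 5: F1 acks idx 1 -> match: F0=1 F1=1; commitIndex=1
Op 6: append 2 -> log_len=10
Op 7: append 3 -> log_len=13
Op 8: F0 acks idx 11 -> match: F0=11 F1=1; commitIndex=11

Answer: 12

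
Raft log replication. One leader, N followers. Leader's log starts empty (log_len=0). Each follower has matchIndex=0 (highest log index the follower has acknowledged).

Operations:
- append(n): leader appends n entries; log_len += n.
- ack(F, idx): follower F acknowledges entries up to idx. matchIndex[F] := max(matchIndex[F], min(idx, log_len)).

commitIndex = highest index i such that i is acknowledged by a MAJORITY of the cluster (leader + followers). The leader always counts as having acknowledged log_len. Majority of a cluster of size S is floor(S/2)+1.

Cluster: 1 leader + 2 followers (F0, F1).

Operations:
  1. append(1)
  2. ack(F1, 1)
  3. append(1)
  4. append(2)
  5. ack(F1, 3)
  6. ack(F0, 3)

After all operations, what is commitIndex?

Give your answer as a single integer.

Answer: 3

Derivation:
Op 1: append 1 -> log_len=1
Op 2: F1 acks idx 1 -> match: F0=0 F1=1; commitIndex=1
Op 3: append 1 -> log_len=2
Op 4: append 2 -> log_len=4
Op 5: F1 acks idx 3 -> match: F0=0 F1=3; commitIndex=3
Op 6: F0 acks idx 3 -> match: F0=3 F1=3; commitIndex=3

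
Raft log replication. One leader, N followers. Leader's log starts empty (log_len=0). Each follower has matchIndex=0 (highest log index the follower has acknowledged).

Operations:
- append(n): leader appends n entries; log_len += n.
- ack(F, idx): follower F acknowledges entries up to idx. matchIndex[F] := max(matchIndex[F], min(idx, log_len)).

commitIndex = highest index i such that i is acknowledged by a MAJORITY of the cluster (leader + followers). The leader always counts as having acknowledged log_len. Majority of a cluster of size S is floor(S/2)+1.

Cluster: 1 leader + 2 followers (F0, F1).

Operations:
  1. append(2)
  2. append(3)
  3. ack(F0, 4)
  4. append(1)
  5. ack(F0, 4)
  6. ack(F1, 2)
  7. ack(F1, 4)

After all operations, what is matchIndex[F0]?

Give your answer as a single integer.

Op 1: append 2 -> log_len=2
Op 2: append 3 -> log_len=5
Op 3: F0 acks idx 4 -> match: F0=4 F1=0; commitIndex=4
Op 4: append 1 -> log_len=6
Op 5: F0 acks idx 4 -> match: F0=4 F1=0; commitIndex=4
Op 6: F1 acks idx 2 -> match: F0=4 F1=2; commitIndex=4
Op 7: F1 acks idx 4 -> match: F0=4 F1=4; commitIndex=4

Answer: 4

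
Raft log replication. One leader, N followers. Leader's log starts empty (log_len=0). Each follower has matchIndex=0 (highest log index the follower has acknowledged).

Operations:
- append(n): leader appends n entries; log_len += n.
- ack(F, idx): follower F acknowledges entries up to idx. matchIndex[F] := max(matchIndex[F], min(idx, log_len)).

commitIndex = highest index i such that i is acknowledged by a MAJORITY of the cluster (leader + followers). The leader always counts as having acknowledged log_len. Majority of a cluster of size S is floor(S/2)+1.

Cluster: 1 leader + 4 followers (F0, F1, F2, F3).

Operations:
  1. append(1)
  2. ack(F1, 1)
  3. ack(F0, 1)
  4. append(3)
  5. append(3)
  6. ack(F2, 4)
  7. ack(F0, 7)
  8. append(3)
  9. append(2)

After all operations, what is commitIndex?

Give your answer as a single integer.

Answer: 4

Derivation:
Op 1: append 1 -> log_len=1
Op 2: F1 acks idx 1 -> match: F0=0 F1=1 F2=0 F3=0; commitIndex=0
Op 3: F0 acks idx 1 -> match: F0=1 F1=1 F2=0 F3=0; commitIndex=1
Op 4: append 3 -> log_len=4
Op 5: append 3 -> log_len=7
Op 6: F2 acks idx 4 -> match: F0=1 F1=1 F2=4 F3=0; commitIndex=1
Op 7: F0 acks idx 7 -> match: F0=7 F1=1 F2=4 F3=0; commitIndex=4
Op 8: append 3 -> log_len=10
Op 9: append 2 -> log_len=12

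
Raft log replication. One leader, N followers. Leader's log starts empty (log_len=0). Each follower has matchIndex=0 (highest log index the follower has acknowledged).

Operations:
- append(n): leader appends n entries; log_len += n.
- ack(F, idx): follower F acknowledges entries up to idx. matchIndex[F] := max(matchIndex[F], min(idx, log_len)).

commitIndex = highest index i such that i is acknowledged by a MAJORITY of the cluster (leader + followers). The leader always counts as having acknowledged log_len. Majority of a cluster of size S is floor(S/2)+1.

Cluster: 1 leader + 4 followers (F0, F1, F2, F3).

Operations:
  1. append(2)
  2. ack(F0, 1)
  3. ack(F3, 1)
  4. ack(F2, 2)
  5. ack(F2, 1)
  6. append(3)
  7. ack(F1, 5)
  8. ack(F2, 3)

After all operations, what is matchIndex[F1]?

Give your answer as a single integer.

Answer: 5

Derivation:
Op 1: append 2 -> log_len=2
Op 2: F0 acks idx 1 -> match: F0=1 F1=0 F2=0 F3=0; commitIndex=0
Op 3: F3 acks idx 1 -> match: F0=1 F1=0 F2=0 F3=1; commitIndex=1
Op 4: F2 acks idx 2 -> match: F0=1 F1=0 F2=2 F3=1; commitIndex=1
Op 5: F2 acks idx 1 -> match: F0=1 F1=0 F2=2 F3=1; commitIndex=1
Op 6: append 3 -> log_len=5
Op 7: F1 acks idx 5 -> match: F0=1 F1=5 F2=2 F3=1; commitIndex=2
Op 8: F2 acks idx 3 -> match: F0=1 F1=5 F2=3 F3=1; commitIndex=3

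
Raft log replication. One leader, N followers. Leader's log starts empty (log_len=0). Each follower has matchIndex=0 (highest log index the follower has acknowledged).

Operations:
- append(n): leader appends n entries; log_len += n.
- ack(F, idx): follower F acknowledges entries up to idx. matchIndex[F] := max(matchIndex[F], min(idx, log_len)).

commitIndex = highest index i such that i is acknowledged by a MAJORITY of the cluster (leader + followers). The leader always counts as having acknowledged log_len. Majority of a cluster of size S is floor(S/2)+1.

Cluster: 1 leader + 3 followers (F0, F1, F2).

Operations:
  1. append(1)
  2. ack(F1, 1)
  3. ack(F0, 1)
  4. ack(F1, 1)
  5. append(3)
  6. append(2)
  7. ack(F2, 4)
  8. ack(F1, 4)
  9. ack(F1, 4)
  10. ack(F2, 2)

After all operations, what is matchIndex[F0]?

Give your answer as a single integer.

Op 1: append 1 -> log_len=1
Op 2: F1 acks idx 1 -> match: F0=0 F1=1 F2=0; commitIndex=0
Op 3: F0 acks idx 1 -> match: F0=1 F1=1 F2=0; commitIndex=1
Op 4: F1 acks idx 1 -> match: F0=1 F1=1 F2=0; commitIndex=1
Op 5: append 3 -> log_len=4
Op 6: append 2 -> log_len=6
Op 7: F2 acks idx 4 -> match: F0=1 F1=1 F2=4; commitIndex=1
Op 8: F1 acks idx 4 -> match: F0=1 F1=4 F2=4; commitIndex=4
Op 9: F1 acks idx 4 -> match: F0=1 F1=4 F2=4; commitIndex=4
Op 10: F2 acks idx 2 -> match: F0=1 F1=4 F2=4; commitIndex=4

Answer: 1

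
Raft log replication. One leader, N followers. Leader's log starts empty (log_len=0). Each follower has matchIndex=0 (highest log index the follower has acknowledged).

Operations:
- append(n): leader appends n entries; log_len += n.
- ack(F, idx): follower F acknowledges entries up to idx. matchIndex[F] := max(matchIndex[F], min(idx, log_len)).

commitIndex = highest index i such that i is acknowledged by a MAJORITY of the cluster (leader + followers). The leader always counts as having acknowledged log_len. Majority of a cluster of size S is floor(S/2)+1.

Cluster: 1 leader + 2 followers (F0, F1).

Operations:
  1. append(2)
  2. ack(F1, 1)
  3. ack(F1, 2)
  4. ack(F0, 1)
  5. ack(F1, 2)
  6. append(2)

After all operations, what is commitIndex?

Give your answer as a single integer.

Answer: 2

Derivation:
Op 1: append 2 -> log_len=2
Op 2: F1 acks idx 1 -> match: F0=0 F1=1; commitIndex=1
Op 3: F1 acks idx 2 -> match: F0=0 F1=2; commitIndex=2
Op 4: F0 acks idx 1 -> match: F0=1 F1=2; commitIndex=2
Op 5: F1 acks idx 2 -> match: F0=1 F1=2; commitIndex=2
Op 6: append 2 -> log_len=4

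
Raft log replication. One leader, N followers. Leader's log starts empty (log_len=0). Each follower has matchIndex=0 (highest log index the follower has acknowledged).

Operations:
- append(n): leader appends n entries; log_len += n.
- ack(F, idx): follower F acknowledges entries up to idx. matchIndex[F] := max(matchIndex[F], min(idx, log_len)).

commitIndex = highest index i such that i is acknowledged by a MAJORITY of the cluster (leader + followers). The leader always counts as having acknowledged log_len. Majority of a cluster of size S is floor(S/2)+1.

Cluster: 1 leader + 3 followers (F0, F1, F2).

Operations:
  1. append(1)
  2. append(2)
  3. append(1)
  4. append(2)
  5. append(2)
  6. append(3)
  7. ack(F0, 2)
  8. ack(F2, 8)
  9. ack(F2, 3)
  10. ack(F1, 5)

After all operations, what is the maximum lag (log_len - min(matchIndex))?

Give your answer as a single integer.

Answer: 9

Derivation:
Op 1: append 1 -> log_len=1
Op 2: append 2 -> log_len=3
Op 3: append 1 -> log_len=4
Op 4: append 2 -> log_len=6
Op 5: append 2 -> log_len=8
Op 6: append 3 -> log_len=11
Op 7: F0 acks idx 2 -> match: F0=2 F1=0 F2=0; commitIndex=0
Op 8: F2 acks idx 8 -> match: F0=2 F1=0 F2=8; commitIndex=2
Op 9: F2 acks idx 3 -> match: F0=2 F1=0 F2=8; commitIndex=2
Op 10: F1 acks idx 5 -> match: F0=2 F1=5 F2=8; commitIndex=5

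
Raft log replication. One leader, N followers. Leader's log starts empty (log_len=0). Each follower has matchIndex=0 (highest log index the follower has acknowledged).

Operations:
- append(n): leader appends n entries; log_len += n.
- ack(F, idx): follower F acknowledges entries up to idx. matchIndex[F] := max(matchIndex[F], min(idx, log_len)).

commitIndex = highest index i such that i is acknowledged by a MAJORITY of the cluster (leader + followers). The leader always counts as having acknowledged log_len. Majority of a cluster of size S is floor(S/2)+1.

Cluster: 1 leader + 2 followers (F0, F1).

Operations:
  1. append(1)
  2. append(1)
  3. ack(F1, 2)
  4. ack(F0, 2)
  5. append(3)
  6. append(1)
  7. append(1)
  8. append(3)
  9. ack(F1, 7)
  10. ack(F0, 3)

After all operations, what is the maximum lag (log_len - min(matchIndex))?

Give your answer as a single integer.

Answer: 7

Derivation:
Op 1: append 1 -> log_len=1
Op 2: append 1 -> log_len=2
Op 3: F1 acks idx 2 -> match: F0=0 F1=2; commitIndex=2
Op 4: F0 acks idx 2 -> match: F0=2 F1=2; commitIndex=2
Op 5: append 3 -> log_len=5
Op 6: append 1 -> log_len=6
Op 7: append 1 -> log_len=7
Op 8: append 3 -> log_len=10
Op 9: F1 acks idx 7 -> match: F0=2 F1=7; commitIndex=7
Op 10: F0 acks idx 3 -> match: F0=3 F1=7; commitIndex=7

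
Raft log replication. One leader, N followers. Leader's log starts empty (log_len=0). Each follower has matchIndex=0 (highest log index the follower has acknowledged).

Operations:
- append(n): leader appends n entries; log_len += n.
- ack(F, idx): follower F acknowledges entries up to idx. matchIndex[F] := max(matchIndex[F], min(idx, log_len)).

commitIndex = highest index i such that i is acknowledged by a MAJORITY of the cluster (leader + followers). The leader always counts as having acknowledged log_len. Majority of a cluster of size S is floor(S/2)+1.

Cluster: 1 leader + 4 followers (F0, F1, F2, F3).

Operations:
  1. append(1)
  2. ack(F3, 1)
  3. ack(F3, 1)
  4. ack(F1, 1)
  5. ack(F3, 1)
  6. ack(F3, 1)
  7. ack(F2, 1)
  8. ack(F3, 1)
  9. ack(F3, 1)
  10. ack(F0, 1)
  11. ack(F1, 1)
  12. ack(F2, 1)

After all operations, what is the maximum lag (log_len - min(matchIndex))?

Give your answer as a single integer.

Op 1: append 1 -> log_len=1
Op 2: F3 acks idx 1 -> match: F0=0 F1=0 F2=0 F3=1; commitIndex=0
Op 3: F3 acks idx 1 -> match: F0=0 F1=0 F2=0 F3=1; commitIndex=0
Op 4: F1 acks idx 1 -> match: F0=0 F1=1 F2=0 F3=1; commitIndex=1
Op 5: F3 acks idx 1 -> match: F0=0 F1=1 F2=0 F3=1; commitIndex=1
Op 6: F3 acks idx 1 -> match: F0=0 F1=1 F2=0 F3=1; commitIndex=1
Op 7: F2 acks idx 1 -> match: F0=0 F1=1 F2=1 F3=1; commitIndex=1
Op 8: F3 acks idx 1 -> match: F0=0 F1=1 F2=1 F3=1; commitIndex=1
Op 9: F3 acks idx 1 -> match: F0=0 F1=1 F2=1 F3=1; commitIndex=1
Op 10: F0 acks idx 1 -> match: F0=1 F1=1 F2=1 F3=1; commitIndex=1
Op 11: F1 acks idx 1 -> match: F0=1 F1=1 F2=1 F3=1; commitIndex=1
Op 12: F2 acks idx 1 -> match: F0=1 F1=1 F2=1 F3=1; commitIndex=1

Answer: 0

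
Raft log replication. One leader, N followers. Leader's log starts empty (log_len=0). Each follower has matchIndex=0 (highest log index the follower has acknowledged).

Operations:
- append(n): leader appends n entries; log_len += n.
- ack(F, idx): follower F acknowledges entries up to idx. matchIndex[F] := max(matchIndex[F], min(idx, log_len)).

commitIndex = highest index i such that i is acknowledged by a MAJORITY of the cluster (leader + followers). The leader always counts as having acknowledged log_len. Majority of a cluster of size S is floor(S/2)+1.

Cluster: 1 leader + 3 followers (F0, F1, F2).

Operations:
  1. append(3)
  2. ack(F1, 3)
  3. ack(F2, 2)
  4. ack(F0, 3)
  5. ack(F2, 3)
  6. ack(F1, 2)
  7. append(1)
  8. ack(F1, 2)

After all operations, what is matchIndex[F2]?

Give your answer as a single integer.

Answer: 3

Derivation:
Op 1: append 3 -> log_len=3
Op 2: F1 acks idx 3 -> match: F0=0 F1=3 F2=0; commitIndex=0
Op 3: F2 acks idx 2 -> match: F0=0 F1=3 F2=2; commitIndex=2
Op 4: F0 acks idx 3 -> match: F0=3 F1=3 F2=2; commitIndex=3
Op 5: F2 acks idx 3 -> match: F0=3 F1=3 F2=3; commitIndex=3
Op 6: F1 acks idx 2 -> match: F0=3 F1=3 F2=3; commitIndex=3
Op 7: append 1 -> log_len=4
Op 8: F1 acks idx 2 -> match: F0=3 F1=3 F2=3; commitIndex=3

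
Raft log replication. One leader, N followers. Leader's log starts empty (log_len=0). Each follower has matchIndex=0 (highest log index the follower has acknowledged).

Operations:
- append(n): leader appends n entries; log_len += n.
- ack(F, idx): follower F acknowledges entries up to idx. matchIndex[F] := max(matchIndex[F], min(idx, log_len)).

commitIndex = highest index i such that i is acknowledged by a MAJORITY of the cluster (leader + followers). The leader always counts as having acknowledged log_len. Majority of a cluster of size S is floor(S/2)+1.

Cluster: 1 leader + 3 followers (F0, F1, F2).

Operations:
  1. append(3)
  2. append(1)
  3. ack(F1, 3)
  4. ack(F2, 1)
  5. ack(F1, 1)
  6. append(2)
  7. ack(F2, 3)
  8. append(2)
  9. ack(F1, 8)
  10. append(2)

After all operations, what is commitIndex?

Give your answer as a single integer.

Answer: 3

Derivation:
Op 1: append 3 -> log_len=3
Op 2: append 1 -> log_len=4
Op 3: F1 acks idx 3 -> match: F0=0 F1=3 F2=0; commitIndex=0
Op 4: F2 acks idx 1 -> match: F0=0 F1=3 F2=1; commitIndex=1
Op 5: F1 acks idx 1 -> match: F0=0 F1=3 F2=1; commitIndex=1
Op 6: append 2 -> log_len=6
Op 7: F2 acks idx 3 -> match: F0=0 F1=3 F2=3; commitIndex=3
Op 8: append 2 -> log_len=8
Op 9: F1 acks idx 8 -> match: F0=0 F1=8 F2=3; commitIndex=3
Op 10: append 2 -> log_len=10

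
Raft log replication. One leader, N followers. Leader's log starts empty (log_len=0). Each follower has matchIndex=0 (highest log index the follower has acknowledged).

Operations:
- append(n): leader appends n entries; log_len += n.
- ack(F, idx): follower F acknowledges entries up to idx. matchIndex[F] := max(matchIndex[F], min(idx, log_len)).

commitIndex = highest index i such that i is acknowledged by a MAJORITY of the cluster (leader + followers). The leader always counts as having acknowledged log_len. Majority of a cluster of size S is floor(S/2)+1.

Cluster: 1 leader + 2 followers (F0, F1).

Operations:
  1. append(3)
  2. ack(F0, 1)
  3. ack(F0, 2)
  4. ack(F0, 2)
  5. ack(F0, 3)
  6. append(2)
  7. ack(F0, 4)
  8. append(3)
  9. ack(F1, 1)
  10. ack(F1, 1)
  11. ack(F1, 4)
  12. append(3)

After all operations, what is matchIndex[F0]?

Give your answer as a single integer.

Op 1: append 3 -> log_len=3
Op 2: F0 acks idx 1 -> match: F0=1 F1=0; commitIndex=1
Op 3: F0 acks idx 2 -> match: F0=2 F1=0; commitIndex=2
Op 4: F0 acks idx 2 -> match: F0=2 F1=0; commitIndex=2
Op 5: F0 acks idx 3 -> match: F0=3 F1=0; commitIndex=3
Op 6: append 2 -> log_len=5
Op 7: F0 acks idx 4 -> match: F0=4 F1=0; commitIndex=4
Op 8: append 3 -> log_len=8
Op 9: F1 acks idx 1 -> match: F0=4 F1=1; commitIndex=4
Op 10: F1 acks idx 1 -> match: F0=4 F1=1; commitIndex=4
Op 11: F1 acks idx 4 -> match: F0=4 F1=4; commitIndex=4
Op 12: append 3 -> log_len=11

Answer: 4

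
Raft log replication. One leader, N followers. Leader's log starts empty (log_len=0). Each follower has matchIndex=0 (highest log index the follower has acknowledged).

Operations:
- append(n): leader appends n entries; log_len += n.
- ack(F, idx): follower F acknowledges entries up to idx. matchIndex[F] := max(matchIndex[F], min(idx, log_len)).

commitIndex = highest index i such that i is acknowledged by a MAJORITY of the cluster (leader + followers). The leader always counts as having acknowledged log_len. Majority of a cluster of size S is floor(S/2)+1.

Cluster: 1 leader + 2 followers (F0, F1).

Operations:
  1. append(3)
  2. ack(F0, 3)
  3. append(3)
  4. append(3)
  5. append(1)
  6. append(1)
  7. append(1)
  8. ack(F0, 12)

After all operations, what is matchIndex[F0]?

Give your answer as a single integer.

Op 1: append 3 -> log_len=3
Op 2: F0 acks idx 3 -> match: F0=3 F1=0; commitIndex=3
Op 3: append 3 -> log_len=6
Op 4: append 3 -> log_len=9
Op 5: append 1 -> log_len=10
Op 6: append 1 -> log_len=11
Op 7: append 1 -> log_len=12
Op 8: F0 acks idx 12 -> match: F0=12 F1=0; commitIndex=12

Answer: 12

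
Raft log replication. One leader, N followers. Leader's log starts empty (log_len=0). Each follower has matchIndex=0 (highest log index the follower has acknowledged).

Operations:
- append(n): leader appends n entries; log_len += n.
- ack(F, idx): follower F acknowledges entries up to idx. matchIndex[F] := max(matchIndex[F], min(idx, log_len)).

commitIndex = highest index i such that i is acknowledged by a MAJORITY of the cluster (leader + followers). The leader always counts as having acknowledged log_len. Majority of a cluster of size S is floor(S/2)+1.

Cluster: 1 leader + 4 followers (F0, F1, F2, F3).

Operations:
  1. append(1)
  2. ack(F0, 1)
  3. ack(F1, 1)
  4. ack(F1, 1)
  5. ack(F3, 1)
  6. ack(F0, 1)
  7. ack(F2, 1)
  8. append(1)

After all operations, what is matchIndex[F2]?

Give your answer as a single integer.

Answer: 1

Derivation:
Op 1: append 1 -> log_len=1
Op 2: F0 acks idx 1 -> match: F0=1 F1=0 F2=0 F3=0; commitIndex=0
Op 3: F1 acks idx 1 -> match: F0=1 F1=1 F2=0 F3=0; commitIndex=1
Op 4: F1 acks idx 1 -> match: F0=1 F1=1 F2=0 F3=0; commitIndex=1
Op 5: F3 acks idx 1 -> match: F0=1 F1=1 F2=0 F3=1; commitIndex=1
Op 6: F0 acks idx 1 -> match: F0=1 F1=1 F2=0 F3=1; commitIndex=1
Op 7: F2 acks idx 1 -> match: F0=1 F1=1 F2=1 F3=1; commitIndex=1
Op 8: append 1 -> log_len=2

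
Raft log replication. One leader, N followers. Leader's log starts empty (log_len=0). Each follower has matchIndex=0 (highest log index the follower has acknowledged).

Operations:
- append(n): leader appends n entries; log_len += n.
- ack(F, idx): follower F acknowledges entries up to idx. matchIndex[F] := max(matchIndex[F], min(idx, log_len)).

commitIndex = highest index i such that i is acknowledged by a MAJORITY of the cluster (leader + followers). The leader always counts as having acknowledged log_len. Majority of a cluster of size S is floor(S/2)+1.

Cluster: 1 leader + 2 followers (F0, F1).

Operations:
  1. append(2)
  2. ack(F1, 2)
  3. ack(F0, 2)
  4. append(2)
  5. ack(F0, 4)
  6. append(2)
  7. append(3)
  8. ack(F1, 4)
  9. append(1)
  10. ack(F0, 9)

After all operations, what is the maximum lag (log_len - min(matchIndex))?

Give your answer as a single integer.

Answer: 6

Derivation:
Op 1: append 2 -> log_len=2
Op 2: F1 acks idx 2 -> match: F0=0 F1=2; commitIndex=2
Op 3: F0 acks idx 2 -> match: F0=2 F1=2; commitIndex=2
Op 4: append 2 -> log_len=4
Op 5: F0 acks idx 4 -> match: F0=4 F1=2; commitIndex=4
Op 6: append 2 -> log_len=6
Op 7: append 3 -> log_len=9
Op 8: F1 acks idx 4 -> match: F0=4 F1=4; commitIndex=4
Op 9: append 1 -> log_len=10
Op 10: F0 acks idx 9 -> match: F0=9 F1=4; commitIndex=9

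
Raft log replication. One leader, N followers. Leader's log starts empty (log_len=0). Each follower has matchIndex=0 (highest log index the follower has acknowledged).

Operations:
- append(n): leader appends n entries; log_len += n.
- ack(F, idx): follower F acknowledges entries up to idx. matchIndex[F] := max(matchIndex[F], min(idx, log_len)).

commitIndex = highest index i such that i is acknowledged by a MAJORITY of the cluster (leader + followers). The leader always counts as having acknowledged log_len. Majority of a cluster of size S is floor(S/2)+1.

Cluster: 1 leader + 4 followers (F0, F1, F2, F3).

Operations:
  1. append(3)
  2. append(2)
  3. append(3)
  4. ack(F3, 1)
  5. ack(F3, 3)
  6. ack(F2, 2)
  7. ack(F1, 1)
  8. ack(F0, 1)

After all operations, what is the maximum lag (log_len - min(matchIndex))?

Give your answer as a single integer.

Answer: 7

Derivation:
Op 1: append 3 -> log_len=3
Op 2: append 2 -> log_len=5
Op 3: append 3 -> log_len=8
Op 4: F3 acks idx 1 -> match: F0=0 F1=0 F2=0 F3=1; commitIndex=0
Op 5: F3 acks idx 3 -> match: F0=0 F1=0 F2=0 F3=3; commitIndex=0
Op 6: F2 acks idx 2 -> match: F0=0 F1=0 F2=2 F3=3; commitIndex=2
Op 7: F1 acks idx 1 -> match: F0=0 F1=1 F2=2 F3=3; commitIndex=2
Op 8: F0 acks idx 1 -> match: F0=1 F1=1 F2=2 F3=3; commitIndex=2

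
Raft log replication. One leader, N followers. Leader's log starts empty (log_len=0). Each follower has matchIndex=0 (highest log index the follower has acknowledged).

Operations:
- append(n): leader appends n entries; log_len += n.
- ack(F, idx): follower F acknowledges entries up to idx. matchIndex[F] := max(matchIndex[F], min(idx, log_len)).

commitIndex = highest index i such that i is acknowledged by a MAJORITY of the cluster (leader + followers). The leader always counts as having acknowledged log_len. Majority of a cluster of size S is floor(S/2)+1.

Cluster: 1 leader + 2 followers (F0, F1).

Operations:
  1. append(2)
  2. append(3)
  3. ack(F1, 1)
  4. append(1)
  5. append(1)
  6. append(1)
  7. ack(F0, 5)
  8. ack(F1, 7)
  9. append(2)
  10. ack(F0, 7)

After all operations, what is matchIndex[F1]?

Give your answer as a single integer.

Answer: 7

Derivation:
Op 1: append 2 -> log_len=2
Op 2: append 3 -> log_len=5
Op 3: F1 acks idx 1 -> match: F0=0 F1=1; commitIndex=1
Op 4: append 1 -> log_len=6
Op 5: append 1 -> log_len=7
Op 6: append 1 -> log_len=8
Op 7: F0 acks idx 5 -> match: F0=5 F1=1; commitIndex=5
Op 8: F1 acks idx 7 -> match: F0=5 F1=7; commitIndex=7
Op 9: append 2 -> log_len=10
Op 10: F0 acks idx 7 -> match: F0=7 F1=7; commitIndex=7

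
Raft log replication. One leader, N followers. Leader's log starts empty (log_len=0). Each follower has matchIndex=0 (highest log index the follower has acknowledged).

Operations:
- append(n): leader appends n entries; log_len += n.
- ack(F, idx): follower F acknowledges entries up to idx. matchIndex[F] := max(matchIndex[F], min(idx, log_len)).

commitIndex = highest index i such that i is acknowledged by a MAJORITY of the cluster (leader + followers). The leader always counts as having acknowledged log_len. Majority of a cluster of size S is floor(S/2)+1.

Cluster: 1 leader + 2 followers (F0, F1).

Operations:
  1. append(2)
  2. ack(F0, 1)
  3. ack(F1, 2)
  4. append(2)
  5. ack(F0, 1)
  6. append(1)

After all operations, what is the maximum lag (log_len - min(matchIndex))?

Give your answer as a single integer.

Answer: 4

Derivation:
Op 1: append 2 -> log_len=2
Op 2: F0 acks idx 1 -> match: F0=1 F1=0; commitIndex=1
Op 3: F1 acks idx 2 -> match: F0=1 F1=2; commitIndex=2
Op 4: append 2 -> log_len=4
Op 5: F0 acks idx 1 -> match: F0=1 F1=2; commitIndex=2
Op 6: append 1 -> log_len=5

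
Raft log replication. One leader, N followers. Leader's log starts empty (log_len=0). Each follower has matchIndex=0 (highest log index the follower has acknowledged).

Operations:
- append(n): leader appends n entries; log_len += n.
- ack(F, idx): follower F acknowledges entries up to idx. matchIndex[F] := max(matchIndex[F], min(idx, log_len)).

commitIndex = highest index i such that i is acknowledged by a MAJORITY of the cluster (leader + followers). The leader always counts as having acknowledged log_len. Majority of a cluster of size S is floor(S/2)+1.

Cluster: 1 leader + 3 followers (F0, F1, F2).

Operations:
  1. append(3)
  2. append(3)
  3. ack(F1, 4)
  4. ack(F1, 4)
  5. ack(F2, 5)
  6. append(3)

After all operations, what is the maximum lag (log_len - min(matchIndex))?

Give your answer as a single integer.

Op 1: append 3 -> log_len=3
Op 2: append 3 -> log_len=6
Op 3: F1 acks idx 4 -> match: F0=0 F1=4 F2=0; commitIndex=0
Op 4: F1 acks idx 4 -> match: F0=0 F1=4 F2=0; commitIndex=0
Op 5: F2 acks idx 5 -> match: F0=0 F1=4 F2=5; commitIndex=4
Op 6: append 3 -> log_len=9

Answer: 9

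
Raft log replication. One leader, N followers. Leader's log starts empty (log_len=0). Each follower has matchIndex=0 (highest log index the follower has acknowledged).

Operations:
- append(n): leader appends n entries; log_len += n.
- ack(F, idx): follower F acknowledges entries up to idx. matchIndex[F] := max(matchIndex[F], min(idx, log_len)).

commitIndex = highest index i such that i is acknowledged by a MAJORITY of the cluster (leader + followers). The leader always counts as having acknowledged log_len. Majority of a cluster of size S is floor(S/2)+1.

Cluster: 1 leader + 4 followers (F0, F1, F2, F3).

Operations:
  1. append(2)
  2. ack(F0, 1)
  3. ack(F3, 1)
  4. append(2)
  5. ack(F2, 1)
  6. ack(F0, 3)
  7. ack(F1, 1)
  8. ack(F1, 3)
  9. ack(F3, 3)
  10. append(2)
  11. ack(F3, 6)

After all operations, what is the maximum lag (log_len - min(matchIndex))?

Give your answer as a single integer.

Op 1: append 2 -> log_len=2
Op 2: F0 acks idx 1 -> match: F0=1 F1=0 F2=0 F3=0; commitIndex=0
Op 3: F3 acks idx 1 -> match: F0=1 F1=0 F2=0 F3=1; commitIndex=1
Op 4: append 2 -> log_len=4
Op 5: F2 acks idx 1 -> match: F0=1 F1=0 F2=1 F3=1; commitIndex=1
Op 6: F0 acks idx 3 -> match: F0=3 F1=0 F2=1 F3=1; commitIndex=1
Op 7: F1 acks idx 1 -> match: F0=3 F1=1 F2=1 F3=1; commitIndex=1
Op 8: F1 acks idx 3 -> match: F0=3 F1=3 F2=1 F3=1; commitIndex=3
Op 9: F3 acks idx 3 -> match: F0=3 F1=3 F2=1 F3=3; commitIndex=3
Op 10: append 2 -> log_len=6
Op 11: F3 acks idx 6 -> match: F0=3 F1=3 F2=1 F3=6; commitIndex=3

Answer: 5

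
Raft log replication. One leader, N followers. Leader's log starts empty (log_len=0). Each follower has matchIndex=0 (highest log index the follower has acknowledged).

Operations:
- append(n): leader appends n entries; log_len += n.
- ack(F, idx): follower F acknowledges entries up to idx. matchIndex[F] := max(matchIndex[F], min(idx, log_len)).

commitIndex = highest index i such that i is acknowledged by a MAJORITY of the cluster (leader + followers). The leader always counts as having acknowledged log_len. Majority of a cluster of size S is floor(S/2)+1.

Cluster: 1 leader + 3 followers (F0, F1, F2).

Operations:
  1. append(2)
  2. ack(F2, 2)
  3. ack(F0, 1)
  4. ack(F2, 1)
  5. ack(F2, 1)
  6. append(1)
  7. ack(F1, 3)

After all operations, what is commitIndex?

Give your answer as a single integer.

Answer: 2

Derivation:
Op 1: append 2 -> log_len=2
Op 2: F2 acks idx 2 -> match: F0=0 F1=0 F2=2; commitIndex=0
Op 3: F0 acks idx 1 -> match: F0=1 F1=0 F2=2; commitIndex=1
Op 4: F2 acks idx 1 -> match: F0=1 F1=0 F2=2; commitIndex=1
Op 5: F2 acks idx 1 -> match: F0=1 F1=0 F2=2; commitIndex=1
Op 6: append 1 -> log_len=3
Op 7: F1 acks idx 3 -> match: F0=1 F1=3 F2=2; commitIndex=2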